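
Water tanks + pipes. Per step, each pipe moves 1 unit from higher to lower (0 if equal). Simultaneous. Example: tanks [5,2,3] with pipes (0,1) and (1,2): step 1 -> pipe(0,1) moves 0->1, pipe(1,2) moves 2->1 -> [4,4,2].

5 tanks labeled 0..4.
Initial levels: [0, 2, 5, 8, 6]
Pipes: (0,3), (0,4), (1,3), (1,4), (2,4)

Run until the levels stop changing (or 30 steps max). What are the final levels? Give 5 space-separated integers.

Step 1: flows [3->0,4->0,3->1,4->1,4->2] -> levels [2 4 6 6 3]
Step 2: flows [3->0,4->0,3->1,1->4,2->4] -> levels [4 4 5 4 4]
Step 3: flows [0=3,0=4,1=3,1=4,2->4] -> levels [4 4 4 4 5]
Step 4: flows [0=3,4->0,1=3,4->1,4->2] -> levels [5 5 5 4 2]
Step 5: flows [0->3,0->4,1->3,1->4,2->4] -> levels [3 3 4 6 5]
Step 6: flows [3->0,4->0,3->1,4->1,4->2] -> levels [5 5 5 4 2]
  -> period-2 cycle: step 6 state = step 4 state; never stabilizes
  -> state at step 30: (30-4) mod 2 = 0, same as step 4 -> [5 5 5 4 2]

Answer: 5 5 5 4 2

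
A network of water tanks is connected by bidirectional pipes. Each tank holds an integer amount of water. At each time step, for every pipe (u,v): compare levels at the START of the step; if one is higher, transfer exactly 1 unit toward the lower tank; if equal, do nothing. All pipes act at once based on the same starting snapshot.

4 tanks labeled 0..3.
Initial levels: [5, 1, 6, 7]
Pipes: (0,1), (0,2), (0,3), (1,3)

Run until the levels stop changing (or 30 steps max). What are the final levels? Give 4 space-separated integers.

Step 1: flows [0->1,2->0,3->0,3->1] -> levels [6 3 5 5]
Step 2: flows [0->1,0->2,0->3,3->1] -> levels [3 5 6 5]
Step 3: flows [1->0,2->0,3->0,1=3] -> levels [6 4 5 4]
Step 4: flows [0->1,0->2,0->3,1=3] -> levels [3 5 6 5]
  -> period-2 cycle: step 4 state = step 2 state; never stabilizes
  -> state at step 30: (30-2) mod 2 = 0, same as step 2 -> [3 5 6 5]

Answer: 3 5 6 5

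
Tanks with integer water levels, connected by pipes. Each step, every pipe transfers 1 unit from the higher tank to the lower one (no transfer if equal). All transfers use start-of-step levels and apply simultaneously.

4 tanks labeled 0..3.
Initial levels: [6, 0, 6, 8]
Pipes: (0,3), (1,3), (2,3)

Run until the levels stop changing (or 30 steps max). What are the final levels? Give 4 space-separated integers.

Step 1: flows [3->0,3->1,3->2] -> levels [7 1 7 5]
Step 2: flows [0->3,3->1,2->3] -> levels [6 2 6 6]
Step 3: flows [0=3,3->1,2=3] -> levels [6 3 6 5]
Step 4: flows [0->3,3->1,2->3] -> levels [5 4 5 6]
Step 5: flows [3->0,3->1,3->2] -> levels [6 5 6 3]
Step 6: flows [0->3,1->3,2->3] -> levels [5 4 5 6]
  -> period-2 cycle: step 6 state = step 4 state; never stabilizes
  -> state at step 30: (30-4) mod 2 = 0, same as step 4 -> [5 4 5 6]

Answer: 5 4 5 6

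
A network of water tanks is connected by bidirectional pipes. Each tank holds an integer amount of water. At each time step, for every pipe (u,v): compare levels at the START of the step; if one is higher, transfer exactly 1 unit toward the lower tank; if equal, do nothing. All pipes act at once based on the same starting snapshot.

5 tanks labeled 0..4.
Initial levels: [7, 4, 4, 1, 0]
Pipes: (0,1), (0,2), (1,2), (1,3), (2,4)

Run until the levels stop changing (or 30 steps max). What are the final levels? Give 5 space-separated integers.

Answer: 3 4 4 3 2

Derivation:
Step 1: flows [0->1,0->2,1=2,1->3,2->4] -> levels [5 4 4 2 1]
Step 2: flows [0->1,0->2,1=2,1->3,2->4] -> levels [3 4 4 3 2]
Step 3: flows [1->0,2->0,1=2,1->3,2->4] -> levels [5 2 2 4 3]
Step 4: flows [0->1,0->2,1=2,3->1,4->2] -> levels [3 4 4 3 2]
  -> period-2 cycle: step 4 state = step 2 state; never stabilizes
  -> state at step 30: (30-2) mod 2 = 0, same as step 2 -> [3 4 4 3 2]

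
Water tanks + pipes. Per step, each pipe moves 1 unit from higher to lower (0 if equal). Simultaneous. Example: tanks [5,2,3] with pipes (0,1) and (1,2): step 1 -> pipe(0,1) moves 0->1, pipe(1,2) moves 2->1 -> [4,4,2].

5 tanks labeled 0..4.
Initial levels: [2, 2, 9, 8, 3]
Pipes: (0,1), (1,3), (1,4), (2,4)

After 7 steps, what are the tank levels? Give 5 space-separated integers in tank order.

Step 1: flows [0=1,3->1,4->1,2->4] -> levels [2 4 8 7 3]
Step 2: flows [1->0,3->1,1->4,2->4] -> levels [3 3 7 6 5]
Step 3: flows [0=1,3->1,4->1,2->4] -> levels [3 5 6 5 5]
Step 4: flows [1->0,1=3,1=4,2->4] -> levels [4 4 5 5 6]
Step 5: flows [0=1,3->1,4->1,4->2] -> levels [4 6 6 4 4]
Step 6: flows [1->0,1->3,1->4,2->4] -> levels [5 3 5 5 6]
Step 7: flows [0->1,3->1,4->1,4->2] -> levels [4 6 6 4 4]

Answer: 4 6 6 4 4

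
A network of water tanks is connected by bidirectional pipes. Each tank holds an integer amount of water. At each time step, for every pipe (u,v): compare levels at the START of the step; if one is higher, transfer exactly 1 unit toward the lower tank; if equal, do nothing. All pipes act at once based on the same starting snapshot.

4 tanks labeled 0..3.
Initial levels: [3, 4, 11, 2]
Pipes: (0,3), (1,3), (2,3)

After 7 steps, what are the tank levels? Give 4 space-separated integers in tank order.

Answer: 5 5 6 4

Derivation:
Step 1: flows [0->3,1->3,2->3] -> levels [2 3 10 5]
Step 2: flows [3->0,3->1,2->3] -> levels [3 4 9 4]
Step 3: flows [3->0,1=3,2->3] -> levels [4 4 8 4]
Step 4: flows [0=3,1=3,2->3] -> levels [4 4 7 5]
Step 5: flows [3->0,3->1,2->3] -> levels [5 5 6 4]
Step 6: flows [0->3,1->3,2->3] -> levels [4 4 5 7]
Step 7: flows [3->0,3->1,3->2] -> levels [5 5 6 4]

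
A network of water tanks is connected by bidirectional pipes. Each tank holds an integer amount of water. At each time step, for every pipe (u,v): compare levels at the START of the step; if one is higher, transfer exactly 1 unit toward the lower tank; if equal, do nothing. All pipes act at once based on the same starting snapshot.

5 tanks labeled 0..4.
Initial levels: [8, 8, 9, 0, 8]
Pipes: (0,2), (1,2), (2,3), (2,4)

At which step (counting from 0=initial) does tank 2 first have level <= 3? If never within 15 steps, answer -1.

Step 1: flows [2->0,2->1,2->3,2->4] -> levels [9 9 5 1 9]
Step 2: flows [0->2,1->2,2->3,4->2] -> levels [8 8 7 2 8]
Step 3: flows [0->2,1->2,2->3,4->2] -> levels [7 7 9 3 7]
Step 4: flows [2->0,2->1,2->3,2->4] -> levels [8 8 5 4 8]
Step 5: flows [0->2,1->2,2->3,4->2] -> levels [7 7 7 5 7]
Step 6: flows [0=2,1=2,2->3,2=4] -> levels [7 7 6 6 7]
Step 7: flows [0->2,1->2,2=3,4->2] -> levels [6 6 9 6 6]
Step 8: flows [2->0,2->1,2->3,2->4] -> levels [7 7 5 7 7]
Step 9: flows [0->2,1->2,3->2,4->2] -> levels [6 6 9 6 6]
  -> period-2 cycle (repeats step 7); tank 2 never drops to <=3
Tank 2 never reaches <=3 within 15 steps

Answer: -1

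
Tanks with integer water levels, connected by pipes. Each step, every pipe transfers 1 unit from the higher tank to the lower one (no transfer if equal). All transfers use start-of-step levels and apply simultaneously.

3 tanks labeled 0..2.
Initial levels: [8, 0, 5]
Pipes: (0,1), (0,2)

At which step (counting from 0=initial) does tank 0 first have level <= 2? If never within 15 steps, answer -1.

Step 1: flows [0->1,0->2] -> levels [6 1 6]
Step 2: flows [0->1,0=2] -> levels [5 2 6]
Step 3: flows [0->1,2->0] -> levels [5 3 5]
Step 4: flows [0->1,0=2] -> levels [4 4 5]
Step 5: flows [0=1,2->0] -> levels [5 4 4]
Step 6: flows [0->1,0->2] -> levels [3 5 5]
Step 7: flows [1->0,2->0] -> levels [5 4 4]
  -> period-2 cycle (repeats step 5); tank 0 never drops to <=2
Tank 0 never reaches <=2 within 15 steps

Answer: -1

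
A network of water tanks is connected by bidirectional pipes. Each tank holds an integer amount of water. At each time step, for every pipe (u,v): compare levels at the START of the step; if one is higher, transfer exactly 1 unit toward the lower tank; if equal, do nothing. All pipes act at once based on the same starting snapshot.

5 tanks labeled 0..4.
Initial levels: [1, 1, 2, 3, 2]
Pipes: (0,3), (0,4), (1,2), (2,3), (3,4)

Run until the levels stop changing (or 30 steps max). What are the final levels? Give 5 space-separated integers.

Answer: 1 2 1 3 2

Derivation:
Step 1: flows [3->0,4->0,2->1,3->2,3->4] -> levels [3 2 2 0 2]
Step 2: flows [0->3,0->4,1=2,2->3,4->3] -> levels [1 2 1 3 2]
Step 3: flows [3->0,4->0,1->2,3->2,3->4] -> levels [3 1 3 0 2]
Step 4: flows [0->3,0->4,2->1,2->3,4->3] -> levels [1 2 1 3 2]
  -> period-2 cycle: step 4 state = step 2 state; never stabilizes
  -> state at step 30: (30-2) mod 2 = 0, same as step 2 -> [1 2 1 3 2]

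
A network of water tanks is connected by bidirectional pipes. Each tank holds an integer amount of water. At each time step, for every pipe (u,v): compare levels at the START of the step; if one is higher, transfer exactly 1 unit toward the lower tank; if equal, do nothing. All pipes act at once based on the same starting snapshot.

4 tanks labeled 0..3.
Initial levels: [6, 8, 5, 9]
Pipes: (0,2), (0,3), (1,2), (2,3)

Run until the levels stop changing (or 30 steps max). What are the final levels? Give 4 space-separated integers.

Step 1: flows [0->2,3->0,1->2,3->2] -> levels [6 7 8 7]
Step 2: flows [2->0,3->0,2->1,2->3] -> levels [8 8 5 7]
Step 3: flows [0->2,0->3,1->2,3->2] -> levels [6 7 8 7]
  -> period-2 cycle: step 3 state = step 1 state; never stabilizes
  -> state at step 30: (30-1) mod 2 = 1, same as step 2 -> [8 8 5 7]

Answer: 8 8 5 7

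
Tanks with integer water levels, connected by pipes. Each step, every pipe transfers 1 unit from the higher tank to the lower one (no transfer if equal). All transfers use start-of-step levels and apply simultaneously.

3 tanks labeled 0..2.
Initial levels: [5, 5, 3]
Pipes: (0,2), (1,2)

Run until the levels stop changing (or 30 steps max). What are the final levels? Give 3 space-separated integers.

Step 1: flows [0->2,1->2] -> levels [4 4 5]
Step 2: flows [2->0,2->1] -> levels [5 5 3]
  -> period-2 cycle: step 2 state = step 0 state; never stabilizes
  -> state at step 30: (30-0) mod 2 = 0, same as step 0 -> [5 5 3]

Answer: 5 5 3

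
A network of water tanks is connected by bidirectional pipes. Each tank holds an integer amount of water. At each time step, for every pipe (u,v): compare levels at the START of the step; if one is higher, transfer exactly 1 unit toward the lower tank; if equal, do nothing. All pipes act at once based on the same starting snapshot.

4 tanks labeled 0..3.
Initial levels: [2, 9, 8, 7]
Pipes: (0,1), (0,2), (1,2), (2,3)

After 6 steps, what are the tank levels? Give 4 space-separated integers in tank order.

Answer: 6 6 8 6

Derivation:
Step 1: flows [1->0,2->0,1->2,2->3] -> levels [4 7 7 8]
Step 2: flows [1->0,2->0,1=2,3->2] -> levels [6 6 7 7]
Step 3: flows [0=1,2->0,2->1,2=3] -> levels [7 7 5 7]
Step 4: flows [0=1,0->2,1->2,3->2] -> levels [6 6 8 6]
Step 5: flows [0=1,2->0,2->1,2->3] -> levels [7 7 5 7]
  -> period-2 cycle: step 5 state = step 3 state
  -> state at step 6: (6-3) mod 2 = 1, same as step 4 -> [6 6 8 6]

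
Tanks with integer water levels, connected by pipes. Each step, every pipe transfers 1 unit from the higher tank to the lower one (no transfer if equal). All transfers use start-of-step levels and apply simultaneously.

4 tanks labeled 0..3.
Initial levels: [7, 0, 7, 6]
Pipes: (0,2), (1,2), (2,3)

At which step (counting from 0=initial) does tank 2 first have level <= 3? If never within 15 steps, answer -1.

Answer: 5

Derivation:
Step 1: flows [0=2,2->1,2->3] -> levels [7 1 5 7]
Step 2: flows [0->2,2->1,3->2] -> levels [6 2 6 6]
Step 3: flows [0=2,2->1,2=3] -> levels [6 3 5 6]
Step 4: flows [0->2,2->1,3->2] -> levels [5 4 6 5]
Step 5: flows [2->0,2->1,2->3] -> levels [6 5 3 6]
Tank 2 first reaches <=3 at step 5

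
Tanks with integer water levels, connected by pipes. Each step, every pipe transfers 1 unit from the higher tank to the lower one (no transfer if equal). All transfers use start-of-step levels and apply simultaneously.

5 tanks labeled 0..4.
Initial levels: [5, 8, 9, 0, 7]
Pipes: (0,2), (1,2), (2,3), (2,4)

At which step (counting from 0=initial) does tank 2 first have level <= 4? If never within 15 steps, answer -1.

Answer: 5

Derivation:
Step 1: flows [2->0,2->1,2->3,2->4] -> levels [6 9 5 1 8]
Step 2: flows [0->2,1->2,2->3,4->2] -> levels [5 8 7 2 7]
Step 3: flows [2->0,1->2,2->3,2=4] -> levels [6 7 6 3 7]
Step 4: flows [0=2,1->2,2->3,4->2] -> levels [6 6 7 4 6]
Step 5: flows [2->0,2->1,2->3,2->4] -> levels [7 7 3 5 7]
Tank 2 first reaches <=4 at step 5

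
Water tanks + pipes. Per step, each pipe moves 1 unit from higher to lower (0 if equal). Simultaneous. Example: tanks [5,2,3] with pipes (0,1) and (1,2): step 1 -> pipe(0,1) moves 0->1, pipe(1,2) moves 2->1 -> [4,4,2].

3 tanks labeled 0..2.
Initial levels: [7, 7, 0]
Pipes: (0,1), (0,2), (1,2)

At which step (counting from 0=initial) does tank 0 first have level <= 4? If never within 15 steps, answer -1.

Answer: 3

Derivation:
Step 1: flows [0=1,0->2,1->2] -> levels [6 6 2]
Step 2: flows [0=1,0->2,1->2] -> levels [5 5 4]
Step 3: flows [0=1,0->2,1->2] -> levels [4 4 6]
Tank 0 first reaches <=4 at step 3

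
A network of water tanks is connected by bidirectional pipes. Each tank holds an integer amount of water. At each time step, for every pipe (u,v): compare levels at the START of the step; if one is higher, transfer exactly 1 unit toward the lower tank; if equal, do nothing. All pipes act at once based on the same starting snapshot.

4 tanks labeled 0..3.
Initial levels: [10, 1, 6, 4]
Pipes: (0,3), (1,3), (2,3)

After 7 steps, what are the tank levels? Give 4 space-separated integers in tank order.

Answer: 5 5 5 6

Derivation:
Step 1: flows [0->3,3->1,2->3] -> levels [9 2 5 5]
Step 2: flows [0->3,3->1,2=3] -> levels [8 3 5 5]
Step 3: flows [0->3,3->1,2=3] -> levels [7 4 5 5]
Step 4: flows [0->3,3->1,2=3] -> levels [6 5 5 5]
Step 5: flows [0->3,1=3,2=3] -> levels [5 5 5 6]
Step 6: flows [3->0,3->1,3->2] -> levels [6 6 6 3]
Step 7: flows [0->3,1->3,2->3] -> levels [5 5 5 6]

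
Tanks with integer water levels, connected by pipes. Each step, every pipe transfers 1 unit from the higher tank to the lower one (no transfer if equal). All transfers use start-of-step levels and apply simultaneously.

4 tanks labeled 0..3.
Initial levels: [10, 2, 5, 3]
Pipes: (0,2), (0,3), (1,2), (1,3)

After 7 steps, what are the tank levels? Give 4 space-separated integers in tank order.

Step 1: flows [0->2,0->3,2->1,3->1] -> levels [8 4 5 3]
Step 2: flows [0->2,0->3,2->1,1->3] -> levels [6 4 5 5]
Step 3: flows [0->2,0->3,2->1,3->1] -> levels [4 6 5 5]
Step 4: flows [2->0,3->0,1->2,1->3] -> levels [6 4 5 5]
  -> period-2 cycle: step 4 state = step 2 state
  -> state at step 7: (7-2) mod 2 = 1, same as step 3 -> [4 6 5 5]

Answer: 4 6 5 5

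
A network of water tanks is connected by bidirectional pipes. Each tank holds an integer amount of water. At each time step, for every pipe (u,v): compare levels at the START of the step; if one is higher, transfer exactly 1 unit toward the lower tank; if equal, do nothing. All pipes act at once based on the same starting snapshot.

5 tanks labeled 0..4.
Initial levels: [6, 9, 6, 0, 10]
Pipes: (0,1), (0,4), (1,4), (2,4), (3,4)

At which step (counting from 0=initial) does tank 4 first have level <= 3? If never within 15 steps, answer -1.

Step 1: flows [1->0,4->0,4->1,4->2,4->3] -> levels [8 9 7 1 6]
Step 2: flows [1->0,0->4,1->4,2->4,4->3] -> levels [8 7 6 2 8]
Step 3: flows [0->1,0=4,4->1,4->2,4->3] -> levels [7 9 7 3 5]
Step 4: flows [1->0,0->4,1->4,2->4,4->3] -> levels [7 7 6 4 7]
Step 5: flows [0=1,0=4,1=4,4->2,4->3] -> levels [7 7 7 5 5]
Step 6: flows [0=1,0->4,1->4,2->4,3=4] -> levels [6 6 6 5 8]
Step 7: flows [0=1,4->0,4->1,4->2,4->3] -> levels [7 7 7 6 4]
Step 8: flows [0=1,0->4,1->4,2->4,3->4] -> levels [6 6 6 5 8]
  -> period-2 cycle (repeats step 6); tank 4 never drops to <=3
Tank 4 never reaches <=3 within 15 steps

Answer: -1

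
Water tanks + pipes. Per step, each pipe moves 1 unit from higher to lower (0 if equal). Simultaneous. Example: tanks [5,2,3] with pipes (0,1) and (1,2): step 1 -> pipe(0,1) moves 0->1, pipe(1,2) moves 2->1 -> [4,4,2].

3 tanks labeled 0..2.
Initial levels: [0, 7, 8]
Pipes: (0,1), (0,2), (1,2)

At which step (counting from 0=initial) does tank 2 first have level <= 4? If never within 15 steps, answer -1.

Answer: 3

Derivation:
Step 1: flows [1->0,2->0,2->1] -> levels [2 7 6]
Step 2: flows [1->0,2->0,1->2] -> levels [4 5 6]
Step 3: flows [1->0,2->0,2->1] -> levels [6 5 4]
Tank 2 first reaches <=4 at step 3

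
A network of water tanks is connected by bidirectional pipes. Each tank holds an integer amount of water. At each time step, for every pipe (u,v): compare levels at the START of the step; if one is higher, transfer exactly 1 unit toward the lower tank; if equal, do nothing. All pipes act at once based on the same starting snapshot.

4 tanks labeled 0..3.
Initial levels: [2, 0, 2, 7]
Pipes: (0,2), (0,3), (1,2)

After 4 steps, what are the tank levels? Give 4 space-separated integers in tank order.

Step 1: flows [0=2,3->0,2->1] -> levels [3 1 1 6]
Step 2: flows [0->2,3->0,1=2] -> levels [3 1 2 5]
Step 3: flows [0->2,3->0,2->1] -> levels [3 2 2 4]
Step 4: flows [0->2,3->0,1=2] -> levels [3 2 3 3]

Answer: 3 2 3 3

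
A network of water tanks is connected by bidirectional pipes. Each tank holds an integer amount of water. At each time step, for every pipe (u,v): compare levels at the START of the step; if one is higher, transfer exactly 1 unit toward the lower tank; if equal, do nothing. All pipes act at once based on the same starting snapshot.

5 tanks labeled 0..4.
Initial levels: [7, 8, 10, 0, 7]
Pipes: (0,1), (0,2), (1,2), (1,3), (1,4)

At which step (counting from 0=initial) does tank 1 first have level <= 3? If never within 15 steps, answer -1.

Answer: -1

Derivation:
Step 1: flows [1->0,2->0,2->1,1->3,1->4] -> levels [9 6 8 1 8]
Step 2: flows [0->1,0->2,2->1,1->3,4->1] -> levels [7 8 8 2 7]
Step 3: flows [1->0,2->0,1=2,1->3,1->4] -> levels [9 5 7 3 8]
Step 4: flows [0->1,0->2,2->1,1->3,4->1] -> levels [7 7 7 4 7]
Step 5: flows [0=1,0=2,1=2,1->3,1=4] -> levels [7 6 7 5 7]
Step 6: flows [0->1,0=2,2->1,1->3,4->1] -> levels [6 8 6 6 6]
Step 7: flows [1->0,0=2,1->2,1->3,1->4] -> levels [7 4 7 7 7]
Step 8: flows [0->1,0=2,2->1,3->1,4->1] -> levels [6 8 6 6 6]
  -> period-2 cycle (repeats step 6); tank 1 never drops to <=3
Tank 1 never reaches <=3 within 15 steps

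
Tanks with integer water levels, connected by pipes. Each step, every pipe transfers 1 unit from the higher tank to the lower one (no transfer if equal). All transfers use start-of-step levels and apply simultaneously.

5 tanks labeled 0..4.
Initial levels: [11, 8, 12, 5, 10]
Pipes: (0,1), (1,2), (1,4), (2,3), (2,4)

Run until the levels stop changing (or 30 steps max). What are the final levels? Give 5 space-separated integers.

Step 1: flows [0->1,2->1,4->1,2->3,2->4] -> levels [10 11 9 6 10]
Step 2: flows [1->0,1->2,1->4,2->3,4->2] -> levels [11 8 10 7 10]
Step 3: flows [0->1,2->1,4->1,2->3,2=4] -> levels [10 11 8 8 9]
Step 4: flows [1->0,1->2,1->4,2=3,4->2] -> levels [11 8 10 8 9]
Step 5: flows [0->1,2->1,4->1,2->3,2->4] -> levels [10 11 7 9 9]
Step 6: flows [1->0,1->2,1->4,3->2,4->2] -> levels [11 8 10 8 9]
  -> period-2 cycle: step 6 state = step 4 state; never stabilizes
  -> state at step 30: (30-4) mod 2 = 0, same as step 4 -> [11 8 10 8 9]

Answer: 11 8 10 8 9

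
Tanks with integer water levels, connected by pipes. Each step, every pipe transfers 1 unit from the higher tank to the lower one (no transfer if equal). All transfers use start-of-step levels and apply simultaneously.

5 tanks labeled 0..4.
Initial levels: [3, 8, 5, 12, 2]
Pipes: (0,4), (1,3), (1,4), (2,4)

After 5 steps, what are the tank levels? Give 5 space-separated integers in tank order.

Step 1: flows [0->4,3->1,1->4,2->4] -> levels [2 8 4 11 5]
Step 2: flows [4->0,3->1,1->4,4->2] -> levels [3 8 5 10 4]
Step 3: flows [4->0,3->1,1->4,2->4] -> levels [4 8 4 9 5]
Step 4: flows [4->0,3->1,1->4,4->2] -> levels [5 8 5 8 4]
Step 5: flows [0->4,1=3,1->4,2->4] -> levels [4 7 4 8 7]

Answer: 4 7 4 8 7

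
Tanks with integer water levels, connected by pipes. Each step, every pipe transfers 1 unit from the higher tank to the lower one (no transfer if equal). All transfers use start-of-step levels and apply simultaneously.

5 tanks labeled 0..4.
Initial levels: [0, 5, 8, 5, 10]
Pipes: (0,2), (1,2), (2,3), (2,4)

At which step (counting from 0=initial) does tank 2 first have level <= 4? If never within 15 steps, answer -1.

Answer: 7

Derivation:
Step 1: flows [2->0,2->1,2->3,4->2] -> levels [1 6 6 6 9]
Step 2: flows [2->0,1=2,2=3,4->2] -> levels [2 6 6 6 8]
Step 3: flows [2->0,1=2,2=3,4->2] -> levels [3 6 6 6 7]
Step 4: flows [2->0,1=2,2=3,4->2] -> levels [4 6 6 6 6]
Step 5: flows [2->0,1=2,2=3,2=4] -> levels [5 6 5 6 6]
Step 6: flows [0=2,1->2,3->2,4->2] -> levels [5 5 8 5 5]
Step 7: flows [2->0,2->1,2->3,2->4] -> levels [6 6 4 6 6]
Tank 2 first reaches <=4 at step 7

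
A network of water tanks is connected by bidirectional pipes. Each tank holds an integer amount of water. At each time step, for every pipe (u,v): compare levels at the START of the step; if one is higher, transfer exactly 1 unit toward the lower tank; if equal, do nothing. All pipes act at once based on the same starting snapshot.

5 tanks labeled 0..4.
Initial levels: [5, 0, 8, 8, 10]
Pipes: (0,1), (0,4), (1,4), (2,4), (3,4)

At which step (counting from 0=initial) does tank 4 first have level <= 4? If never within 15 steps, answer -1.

Answer: 5

Derivation:
Step 1: flows [0->1,4->0,4->1,4->2,4->3] -> levels [5 2 9 9 6]
Step 2: flows [0->1,4->0,4->1,2->4,3->4] -> levels [5 4 8 8 6]
Step 3: flows [0->1,4->0,4->1,2->4,3->4] -> levels [5 6 7 7 6]
Step 4: flows [1->0,4->0,1=4,2->4,3->4] -> levels [7 5 6 6 7]
Step 5: flows [0->1,0=4,4->1,4->2,4->3] -> levels [6 7 7 7 4]
Tank 4 first reaches <=4 at step 5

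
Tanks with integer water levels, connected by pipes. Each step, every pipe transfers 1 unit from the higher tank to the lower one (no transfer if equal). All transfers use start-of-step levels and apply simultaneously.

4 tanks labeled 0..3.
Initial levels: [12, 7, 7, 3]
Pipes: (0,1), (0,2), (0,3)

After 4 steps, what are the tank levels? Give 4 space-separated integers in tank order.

Step 1: flows [0->1,0->2,0->3] -> levels [9 8 8 4]
Step 2: flows [0->1,0->2,0->3] -> levels [6 9 9 5]
Step 3: flows [1->0,2->0,0->3] -> levels [7 8 8 6]
Step 4: flows [1->0,2->0,0->3] -> levels [8 7 7 7]

Answer: 8 7 7 7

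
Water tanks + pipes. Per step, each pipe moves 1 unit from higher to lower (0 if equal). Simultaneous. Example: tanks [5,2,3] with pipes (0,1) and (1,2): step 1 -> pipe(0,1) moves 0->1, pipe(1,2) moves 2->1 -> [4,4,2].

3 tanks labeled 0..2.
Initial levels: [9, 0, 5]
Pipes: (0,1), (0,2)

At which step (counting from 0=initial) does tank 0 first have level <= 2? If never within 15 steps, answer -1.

Step 1: flows [0->1,0->2] -> levels [7 1 6]
Step 2: flows [0->1,0->2] -> levels [5 2 7]
Step 3: flows [0->1,2->0] -> levels [5 3 6]
Step 4: flows [0->1,2->0] -> levels [5 4 5]
Step 5: flows [0->1,0=2] -> levels [4 5 5]
Step 6: flows [1->0,2->0] -> levels [6 4 4]
Step 7: flows [0->1,0->2] -> levels [4 5 5]
  -> period-2 cycle (repeats step 5); tank 0 never drops to <=2
Tank 0 never reaches <=2 within 15 steps

Answer: -1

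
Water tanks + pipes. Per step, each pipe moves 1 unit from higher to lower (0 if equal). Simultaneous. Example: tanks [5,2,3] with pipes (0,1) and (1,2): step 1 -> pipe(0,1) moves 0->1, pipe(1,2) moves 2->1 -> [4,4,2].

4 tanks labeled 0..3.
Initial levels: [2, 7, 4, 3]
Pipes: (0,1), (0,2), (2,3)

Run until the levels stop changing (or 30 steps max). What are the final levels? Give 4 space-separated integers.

Answer: 3 5 5 3

Derivation:
Step 1: flows [1->0,2->0,2->3] -> levels [4 6 2 4]
Step 2: flows [1->0,0->2,3->2] -> levels [4 5 4 3]
Step 3: flows [1->0,0=2,2->3] -> levels [5 4 3 4]
Step 4: flows [0->1,0->2,3->2] -> levels [3 5 5 3]
Step 5: flows [1->0,2->0,2->3] -> levels [5 4 3 4]
  -> period-2 cycle: step 5 state = step 3 state; never stabilizes
  -> state at step 30: (30-3) mod 2 = 1, same as step 4 -> [3 5 5 3]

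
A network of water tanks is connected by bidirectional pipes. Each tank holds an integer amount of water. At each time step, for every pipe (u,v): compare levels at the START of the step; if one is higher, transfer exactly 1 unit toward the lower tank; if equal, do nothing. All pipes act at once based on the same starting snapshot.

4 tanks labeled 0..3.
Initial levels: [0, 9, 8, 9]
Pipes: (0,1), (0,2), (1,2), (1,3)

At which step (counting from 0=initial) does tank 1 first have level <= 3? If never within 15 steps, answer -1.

Step 1: flows [1->0,2->0,1->2,1=3] -> levels [2 7 8 9]
Step 2: flows [1->0,2->0,2->1,3->1] -> levels [4 8 6 8]
Step 3: flows [1->0,2->0,1->2,1=3] -> levels [6 6 6 8]
Step 4: flows [0=1,0=2,1=2,3->1] -> levels [6 7 6 7]
Step 5: flows [1->0,0=2,1->2,1=3] -> levels [7 5 7 7]
Step 6: flows [0->1,0=2,2->1,3->1] -> levels [6 8 6 6]
Step 7: flows [1->0,0=2,1->2,1->3] -> levels [7 5 7 7]
  -> period-2 cycle (repeats step 5); tank 1 never drops to <=3
Tank 1 never reaches <=3 within 15 steps

Answer: -1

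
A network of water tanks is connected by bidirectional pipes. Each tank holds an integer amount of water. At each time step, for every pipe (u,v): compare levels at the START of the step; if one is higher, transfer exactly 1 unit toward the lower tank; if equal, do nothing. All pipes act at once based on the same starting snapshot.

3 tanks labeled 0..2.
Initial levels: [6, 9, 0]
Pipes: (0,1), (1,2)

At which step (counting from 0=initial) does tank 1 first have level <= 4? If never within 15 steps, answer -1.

Answer: -1

Derivation:
Step 1: flows [1->0,1->2] -> levels [7 7 1]
Step 2: flows [0=1,1->2] -> levels [7 6 2]
Step 3: flows [0->1,1->2] -> levels [6 6 3]
Step 4: flows [0=1,1->2] -> levels [6 5 4]
Step 5: flows [0->1,1->2] -> levels [5 5 5]
Step 6: flows [0=1,1=2] -> levels [5 5 5]
  -> stable; tank 1 stays at 5 > 4
Tank 1 never reaches <=4 within 15 steps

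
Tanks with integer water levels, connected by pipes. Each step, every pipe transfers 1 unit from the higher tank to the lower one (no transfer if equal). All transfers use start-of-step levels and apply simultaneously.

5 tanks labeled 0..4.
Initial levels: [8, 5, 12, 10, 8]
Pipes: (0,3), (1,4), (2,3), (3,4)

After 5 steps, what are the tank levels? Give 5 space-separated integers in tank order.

Answer: 8 9 8 11 7

Derivation:
Step 1: flows [3->0,4->1,2->3,3->4] -> levels [9 6 11 9 8]
Step 2: flows [0=3,4->1,2->3,3->4] -> levels [9 7 10 9 8]
Step 3: flows [0=3,4->1,2->3,3->4] -> levels [9 8 9 9 8]
Step 4: flows [0=3,1=4,2=3,3->4] -> levels [9 8 9 8 9]
Step 5: flows [0->3,4->1,2->3,4->3] -> levels [8 9 8 11 7]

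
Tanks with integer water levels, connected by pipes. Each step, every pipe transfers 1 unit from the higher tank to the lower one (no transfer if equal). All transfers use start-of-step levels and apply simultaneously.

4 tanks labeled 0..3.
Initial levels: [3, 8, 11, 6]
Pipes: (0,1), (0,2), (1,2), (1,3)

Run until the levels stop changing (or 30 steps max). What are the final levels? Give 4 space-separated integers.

Answer: 7 7 7 7

Derivation:
Step 1: flows [1->0,2->0,2->1,1->3] -> levels [5 7 9 7]
Step 2: flows [1->0,2->0,2->1,1=3] -> levels [7 7 7 7]
Step 3: flows [0=1,0=2,1=2,1=3] -> levels [7 7 7 7]
  -> stable (no change)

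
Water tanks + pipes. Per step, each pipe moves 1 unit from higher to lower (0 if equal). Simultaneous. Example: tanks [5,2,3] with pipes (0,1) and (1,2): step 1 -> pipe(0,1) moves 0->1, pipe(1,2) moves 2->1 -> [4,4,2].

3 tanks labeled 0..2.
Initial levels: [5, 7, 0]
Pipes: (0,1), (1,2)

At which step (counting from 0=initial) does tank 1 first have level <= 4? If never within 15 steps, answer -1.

Step 1: flows [1->0,1->2] -> levels [6 5 1]
Step 2: flows [0->1,1->2] -> levels [5 5 2]
Step 3: flows [0=1,1->2] -> levels [5 4 3]
Tank 1 first reaches <=4 at step 3

Answer: 3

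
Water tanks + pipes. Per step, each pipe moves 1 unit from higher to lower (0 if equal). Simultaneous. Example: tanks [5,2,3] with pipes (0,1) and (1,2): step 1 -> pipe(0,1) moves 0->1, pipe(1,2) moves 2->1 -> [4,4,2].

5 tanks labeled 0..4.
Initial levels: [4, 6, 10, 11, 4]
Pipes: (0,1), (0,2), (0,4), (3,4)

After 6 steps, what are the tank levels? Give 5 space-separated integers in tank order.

Answer: 5 6 8 7 9

Derivation:
Step 1: flows [1->0,2->0,0=4,3->4] -> levels [6 5 9 10 5]
Step 2: flows [0->1,2->0,0->4,3->4] -> levels [5 6 8 9 7]
Step 3: flows [1->0,2->0,4->0,3->4] -> levels [8 5 7 8 7]
Step 4: flows [0->1,0->2,0->4,3->4] -> levels [5 6 8 7 9]
Step 5: flows [1->0,2->0,4->0,4->3] -> levels [8 5 7 8 7]
  -> period-2 cycle: step 5 state = step 3 state
  -> state at step 6: (6-3) mod 2 = 1, same as step 4 -> [5 6 8 7 9]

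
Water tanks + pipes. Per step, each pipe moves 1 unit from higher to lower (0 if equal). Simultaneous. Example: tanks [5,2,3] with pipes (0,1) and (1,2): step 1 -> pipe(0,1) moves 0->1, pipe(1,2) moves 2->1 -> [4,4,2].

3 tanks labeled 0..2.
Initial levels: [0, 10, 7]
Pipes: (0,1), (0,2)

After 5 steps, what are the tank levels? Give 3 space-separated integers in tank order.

Answer: 5 6 6

Derivation:
Step 1: flows [1->0,2->0] -> levels [2 9 6]
Step 2: flows [1->0,2->0] -> levels [4 8 5]
Step 3: flows [1->0,2->0] -> levels [6 7 4]
Step 4: flows [1->0,0->2] -> levels [6 6 5]
Step 5: flows [0=1,0->2] -> levels [5 6 6]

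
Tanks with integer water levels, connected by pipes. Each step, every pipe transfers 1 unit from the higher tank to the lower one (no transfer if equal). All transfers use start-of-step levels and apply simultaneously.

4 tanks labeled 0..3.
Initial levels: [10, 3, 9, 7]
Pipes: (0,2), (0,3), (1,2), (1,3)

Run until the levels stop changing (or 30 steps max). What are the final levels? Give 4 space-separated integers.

Step 1: flows [0->2,0->3,2->1,3->1] -> levels [8 5 9 7]
Step 2: flows [2->0,0->3,2->1,3->1] -> levels [8 7 7 7]
Step 3: flows [0->2,0->3,1=2,1=3] -> levels [6 7 8 8]
Step 4: flows [2->0,3->0,2->1,3->1] -> levels [8 9 6 6]
Step 5: flows [0->2,0->3,1->2,1->3] -> levels [6 7 8 8]
  -> period-2 cycle: step 5 state = step 3 state; never stabilizes
  -> state at step 30: (30-3) mod 2 = 1, same as step 4 -> [8 9 6 6]

Answer: 8 9 6 6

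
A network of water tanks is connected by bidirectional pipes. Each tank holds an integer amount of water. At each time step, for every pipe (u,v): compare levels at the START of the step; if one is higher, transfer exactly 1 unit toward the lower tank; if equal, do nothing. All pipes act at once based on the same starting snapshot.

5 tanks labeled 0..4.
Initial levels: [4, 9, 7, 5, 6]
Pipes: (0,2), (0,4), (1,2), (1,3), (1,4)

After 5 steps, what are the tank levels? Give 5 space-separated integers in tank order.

Answer: 5 4 7 7 8

Derivation:
Step 1: flows [2->0,4->0,1->2,1->3,1->4] -> levels [6 6 7 6 6]
Step 2: flows [2->0,0=4,2->1,1=3,1=4] -> levels [7 7 5 6 6]
Step 3: flows [0->2,0->4,1->2,1->3,1->4] -> levels [5 4 7 7 8]
Step 4: flows [2->0,4->0,2->1,3->1,4->1] -> levels [7 7 5 6 6]
  -> period-2 cycle: step 4 state = step 2 state
  -> state at step 5: (5-2) mod 2 = 1, same as step 3 -> [5 4 7 7 8]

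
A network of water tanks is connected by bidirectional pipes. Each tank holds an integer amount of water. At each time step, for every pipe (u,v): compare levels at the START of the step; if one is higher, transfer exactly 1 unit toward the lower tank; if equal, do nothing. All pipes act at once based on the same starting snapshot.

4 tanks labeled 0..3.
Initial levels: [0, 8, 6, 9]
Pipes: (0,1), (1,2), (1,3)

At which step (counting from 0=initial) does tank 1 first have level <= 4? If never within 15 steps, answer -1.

Answer: 5

Derivation:
Step 1: flows [1->0,1->2,3->1] -> levels [1 7 7 8]
Step 2: flows [1->0,1=2,3->1] -> levels [2 7 7 7]
Step 3: flows [1->0,1=2,1=3] -> levels [3 6 7 7]
Step 4: flows [1->0,2->1,3->1] -> levels [4 7 6 6]
Step 5: flows [1->0,1->2,1->3] -> levels [5 4 7 7]
Tank 1 first reaches <=4 at step 5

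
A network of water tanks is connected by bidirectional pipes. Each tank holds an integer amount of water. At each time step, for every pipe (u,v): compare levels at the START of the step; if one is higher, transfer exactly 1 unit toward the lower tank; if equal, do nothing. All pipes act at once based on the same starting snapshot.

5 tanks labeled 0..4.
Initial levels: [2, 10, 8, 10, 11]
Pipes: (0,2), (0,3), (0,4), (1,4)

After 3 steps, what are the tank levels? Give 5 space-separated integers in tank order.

Step 1: flows [2->0,3->0,4->0,4->1] -> levels [5 11 7 9 9]
Step 2: flows [2->0,3->0,4->0,1->4] -> levels [8 10 6 8 9]
Step 3: flows [0->2,0=3,4->0,1->4] -> levels [8 9 7 8 9]

Answer: 8 9 7 8 9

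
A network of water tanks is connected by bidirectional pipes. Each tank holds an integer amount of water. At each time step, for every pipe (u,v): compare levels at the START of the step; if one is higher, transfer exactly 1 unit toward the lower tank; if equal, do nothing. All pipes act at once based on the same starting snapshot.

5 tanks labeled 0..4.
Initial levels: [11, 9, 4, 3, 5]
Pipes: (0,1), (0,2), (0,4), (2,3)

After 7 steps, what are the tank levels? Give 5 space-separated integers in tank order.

Answer: 5 7 7 6 7

Derivation:
Step 1: flows [0->1,0->2,0->4,2->3] -> levels [8 10 4 4 6]
Step 2: flows [1->0,0->2,0->4,2=3] -> levels [7 9 5 4 7]
Step 3: flows [1->0,0->2,0=4,2->3] -> levels [7 8 5 5 7]
Step 4: flows [1->0,0->2,0=4,2=3] -> levels [7 7 6 5 7]
Step 5: flows [0=1,0->2,0=4,2->3] -> levels [6 7 6 6 7]
Step 6: flows [1->0,0=2,4->0,2=3] -> levels [8 6 6 6 6]
Step 7: flows [0->1,0->2,0->4,2=3] -> levels [5 7 7 6 7]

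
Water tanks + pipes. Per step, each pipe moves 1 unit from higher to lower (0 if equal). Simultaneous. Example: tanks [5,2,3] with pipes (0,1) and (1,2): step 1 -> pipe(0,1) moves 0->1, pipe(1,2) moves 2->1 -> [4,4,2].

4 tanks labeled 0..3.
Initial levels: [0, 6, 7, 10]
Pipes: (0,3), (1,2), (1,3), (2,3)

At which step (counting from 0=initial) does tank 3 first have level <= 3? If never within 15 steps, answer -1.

Answer: -1

Derivation:
Step 1: flows [3->0,2->1,3->1,3->2] -> levels [1 8 7 7]
Step 2: flows [3->0,1->2,1->3,2=3] -> levels [2 6 8 7]
Step 3: flows [3->0,2->1,3->1,2->3] -> levels [3 8 6 6]
Step 4: flows [3->0,1->2,1->3,2=3] -> levels [4 6 7 6]
Step 5: flows [3->0,2->1,1=3,2->3] -> levels [5 7 5 6]
Step 6: flows [3->0,1->2,1->3,3->2] -> levels [6 5 7 5]
Step 7: flows [0->3,2->1,1=3,2->3] -> levels [5 6 5 7]
Step 8: flows [3->0,1->2,3->1,3->2] -> levels [6 6 7 4]
Step 9: flows [0->3,2->1,1->3,2->3] -> levels [5 6 5 7]
  -> period-2 cycle (repeats step 7); tank 3 never drops to <=3
Tank 3 never reaches <=3 within 15 steps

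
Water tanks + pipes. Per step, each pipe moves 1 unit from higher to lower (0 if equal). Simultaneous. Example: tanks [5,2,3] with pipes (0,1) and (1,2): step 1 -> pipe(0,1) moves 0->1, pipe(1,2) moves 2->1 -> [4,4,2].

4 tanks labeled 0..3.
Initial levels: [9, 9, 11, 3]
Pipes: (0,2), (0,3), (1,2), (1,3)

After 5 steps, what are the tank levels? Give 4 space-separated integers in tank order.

Step 1: flows [2->0,0->3,2->1,1->3] -> levels [9 9 9 5]
Step 2: flows [0=2,0->3,1=2,1->3] -> levels [8 8 9 7]
Step 3: flows [2->0,0->3,2->1,1->3] -> levels [8 8 7 9]
Step 4: flows [0->2,3->0,1->2,3->1] -> levels [8 8 9 7]
  -> period-2 cycle: step 4 state = step 2 state
  -> state at step 5: (5-2) mod 2 = 1, same as step 3 -> [8 8 7 9]

Answer: 8 8 7 9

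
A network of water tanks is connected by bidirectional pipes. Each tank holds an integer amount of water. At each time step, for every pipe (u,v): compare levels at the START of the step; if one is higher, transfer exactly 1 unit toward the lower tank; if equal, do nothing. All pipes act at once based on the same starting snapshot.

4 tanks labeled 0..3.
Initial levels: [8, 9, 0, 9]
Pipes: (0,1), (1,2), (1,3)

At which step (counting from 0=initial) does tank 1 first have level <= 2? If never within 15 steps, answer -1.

Answer: -1

Derivation:
Step 1: flows [1->0,1->2,1=3] -> levels [9 7 1 9]
Step 2: flows [0->1,1->2,3->1] -> levels [8 8 2 8]
Step 3: flows [0=1,1->2,1=3] -> levels [8 7 3 8]
Step 4: flows [0->1,1->2,3->1] -> levels [7 8 4 7]
Step 5: flows [1->0,1->2,1->3] -> levels [8 5 5 8]
Step 6: flows [0->1,1=2,3->1] -> levels [7 7 5 7]
Step 7: flows [0=1,1->2,1=3] -> levels [7 6 6 7]
Step 8: flows [0->1,1=2,3->1] -> levels [6 8 6 6]
Step 9: flows [1->0,1->2,1->3] -> levels [7 5 7 7]
Step 10: flows [0->1,2->1,3->1] -> levels [6 8 6 6]
  -> period-2 cycle (repeats step 8); tank 1 never drops to <=2
Tank 1 never reaches <=2 within 15 steps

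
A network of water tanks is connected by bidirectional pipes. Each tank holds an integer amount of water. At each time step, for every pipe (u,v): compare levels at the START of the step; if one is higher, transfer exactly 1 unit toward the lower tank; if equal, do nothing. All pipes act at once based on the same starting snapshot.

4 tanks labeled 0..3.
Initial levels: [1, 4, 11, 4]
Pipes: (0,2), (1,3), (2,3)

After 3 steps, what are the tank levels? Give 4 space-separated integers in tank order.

Step 1: flows [2->0,1=3,2->3] -> levels [2 4 9 5]
Step 2: flows [2->0,3->1,2->3] -> levels [3 5 7 5]
Step 3: flows [2->0,1=3,2->3] -> levels [4 5 5 6]

Answer: 4 5 5 6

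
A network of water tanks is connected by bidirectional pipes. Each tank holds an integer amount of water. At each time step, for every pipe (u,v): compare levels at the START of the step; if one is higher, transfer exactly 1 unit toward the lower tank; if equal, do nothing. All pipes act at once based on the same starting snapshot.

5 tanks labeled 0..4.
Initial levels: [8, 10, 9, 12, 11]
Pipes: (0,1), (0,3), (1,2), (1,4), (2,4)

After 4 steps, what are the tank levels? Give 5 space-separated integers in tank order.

Step 1: flows [1->0,3->0,1->2,4->1,4->2] -> levels [10 9 11 11 9]
Step 2: flows [0->1,3->0,2->1,1=4,2->4] -> levels [10 11 9 10 10]
Step 3: flows [1->0,0=3,1->2,1->4,4->2] -> levels [11 8 11 10 10]
Step 4: flows [0->1,0->3,2->1,4->1,2->4] -> levels [9 11 9 11 10]

Answer: 9 11 9 11 10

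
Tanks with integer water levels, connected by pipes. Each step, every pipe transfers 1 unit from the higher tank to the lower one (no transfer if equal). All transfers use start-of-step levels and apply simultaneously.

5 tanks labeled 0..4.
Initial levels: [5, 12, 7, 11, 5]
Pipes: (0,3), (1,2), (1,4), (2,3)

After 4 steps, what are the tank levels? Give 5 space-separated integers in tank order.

Answer: 8 8 8 8 8

Derivation:
Step 1: flows [3->0,1->2,1->4,3->2] -> levels [6 10 9 9 6]
Step 2: flows [3->0,1->2,1->4,2=3] -> levels [7 8 10 8 7]
Step 3: flows [3->0,2->1,1->4,2->3] -> levels [8 8 8 8 8]
Step 4: flows [0=3,1=2,1=4,2=3] -> levels [8 8 8 8 8]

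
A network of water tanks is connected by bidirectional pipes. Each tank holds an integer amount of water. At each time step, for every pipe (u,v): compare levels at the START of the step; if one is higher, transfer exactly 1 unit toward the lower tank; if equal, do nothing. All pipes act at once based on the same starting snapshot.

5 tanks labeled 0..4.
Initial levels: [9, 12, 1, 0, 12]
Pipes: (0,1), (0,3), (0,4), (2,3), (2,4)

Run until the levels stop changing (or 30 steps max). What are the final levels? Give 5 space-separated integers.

Answer: 9 6 7 6 6

Derivation:
Step 1: flows [1->0,0->3,4->0,2->3,4->2] -> levels [10 11 1 2 10]
Step 2: flows [1->0,0->3,0=4,3->2,4->2] -> levels [10 10 3 2 9]
Step 3: flows [0=1,0->3,0->4,2->3,4->2] -> levels [8 10 3 4 9]
Step 4: flows [1->0,0->3,4->0,3->2,4->2] -> levels [9 9 5 4 7]
Step 5: flows [0=1,0->3,0->4,2->3,4->2] -> levels [7 9 5 6 7]
Step 6: flows [1->0,0->3,0=4,3->2,4->2] -> levels [7 8 7 6 6]
Step 7: flows [1->0,0->3,0->4,2->3,2->4] -> levels [6 7 5 8 8]
Step 8: flows [1->0,3->0,4->0,3->2,4->2] -> levels [9 6 7 6 6]
Step 9: flows [0->1,0->3,0->4,2->3,2->4] -> levels [6 7 5 8 8]
  -> period-2 cycle: step 9 state = step 7 state; never stabilizes
  -> state at step 30: (30-7) mod 2 = 1, same as step 8 -> [9 6 7 6 6]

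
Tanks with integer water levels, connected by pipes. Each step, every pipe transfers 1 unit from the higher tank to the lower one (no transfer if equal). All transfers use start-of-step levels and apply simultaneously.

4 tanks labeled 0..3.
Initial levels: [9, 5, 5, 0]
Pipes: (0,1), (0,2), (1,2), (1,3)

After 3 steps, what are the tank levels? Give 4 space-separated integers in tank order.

Answer: 7 4 5 3

Derivation:
Step 1: flows [0->1,0->2,1=2,1->3] -> levels [7 5 6 1]
Step 2: flows [0->1,0->2,2->1,1->3] -> levels [5 6 6 2]
Step 3: flows [1->0,2->0,1=2,1->3] -> levels [7 4 5 3]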